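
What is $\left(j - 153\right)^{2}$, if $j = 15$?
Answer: $19044$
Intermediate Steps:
$\left(j - 153\right)^{2} = \left(15 - 153\right)^{2} = \left(-138\right)^{2} = 19044$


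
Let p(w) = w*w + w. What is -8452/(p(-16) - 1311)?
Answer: 8452/1071 ≈ 7.8917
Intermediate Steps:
p(w) = w + w**2 (p(w) = w**2 + w = w + w**2)
-8452/(p(-16) - 1311) = -8452/(-16*(1 - 16) - 1311) = -8452/(-16*(-15) - 1311) = -8452/(240 - 1311) = -8452/(-1071) = -8452*(-1/1071) = 8452/1071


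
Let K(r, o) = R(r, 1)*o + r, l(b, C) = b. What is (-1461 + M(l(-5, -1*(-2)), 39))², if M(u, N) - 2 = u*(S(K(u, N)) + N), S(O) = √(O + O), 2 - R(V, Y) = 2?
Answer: 2735466 + 16540*I*√10 ≈ 2.7355e+6 + 52304.0*I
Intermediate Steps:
R(V, Y) = 0 (R(V, Y) = 2 - 1*2 = 2 - 2 = 0)
K(r, o) = r (K(r, o) = 0*o + r = 0 + r = r)
S(O) = √2*√O (S(O) = √(2*O) = √2*√O)
M(u, N) = 2 + u*(N + √2*√u) (M(u, N) = 2 + u*(√2*√u + N) = 2 + u*(N + √2*√u))
(-1461 + M(l(-5, -1*(-2)), 39))² = (-1461 + (2 + 39*(-5) + √2*(-5)^(3/2)))² = (-1461 + (2 - 195 + √2*(-5*I*√5)))² = (-1461 + (2 - 195 - 5*I*√10))² = (-1461 + (-193 - 5*I*√10))² = (-1654 - 5*I*√10)²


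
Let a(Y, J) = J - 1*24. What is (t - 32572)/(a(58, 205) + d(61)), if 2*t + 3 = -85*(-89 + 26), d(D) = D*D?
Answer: -14948/1951 ≈ -7.6617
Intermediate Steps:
a(Y, J) = -24 + J (a(Y, J) = J - 24 = -24 + J)
d(D) = D²
t = 2676 (t = -3/2 + (-85*(-89 + 26))/2 = -3/2 + (-85*(-63))/2 = -3/2 + (½)*5355 = -3/2 + 5355/2 = 2676)
(t - 32572)/(a(58, 205) + d(61)) = (2676 - 32572)/((-24 + 205) + 61²) = -29896/(181 + 3721) = -29896/3902 = -29896*1/3902 = -14948/1951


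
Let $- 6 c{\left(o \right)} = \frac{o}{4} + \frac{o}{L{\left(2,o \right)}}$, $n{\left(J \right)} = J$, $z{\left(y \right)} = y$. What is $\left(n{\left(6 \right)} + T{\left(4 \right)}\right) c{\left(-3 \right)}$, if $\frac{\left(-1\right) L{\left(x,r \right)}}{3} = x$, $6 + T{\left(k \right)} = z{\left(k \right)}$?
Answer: $\frac{1}{6} \approx 0.16667$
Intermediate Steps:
$T{\left(k \right)} = -6 + k$
$L{\left(x,r \right)} = - 3 x$
$c{\left(o \right)} = - \frac{o}{72}$ ($c{\left(o \right)} = - \frac{\frac{o}{4} + \frac{o}{\left(-3\right) 2}}{6} = - \frac{o \frac{1}{4} + \frac{o}{-6}}{6} = - \frac{\frac{o}{4} + o \left(- \frac{1}{6}\right)}{6} = - \frac{\frac{o}{4} - \frac{o}{6}}{6} = - \frac{\frac{1}{12} o}{6} = - \frac{o}{72}$)
$\left(n{\left(6 \right)} + T{\left(4 \right)}\right) c{\left(-3 \right)} = \left(6 + \left(-6 + 4\right)\right) \left(\left(- \frac{1}{72}\right) \left(-3\right)\right) = \left(6 - 2\right) \frac{1}{24} = 4 \cdot \frac{1}{24} = \frac{1}{6}$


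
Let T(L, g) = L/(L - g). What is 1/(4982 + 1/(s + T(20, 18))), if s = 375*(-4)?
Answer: 1490/7423179 ≈ 0.00020072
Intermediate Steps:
s = -1500
1/(4982 + 1/(s + T(20, 18))) = 1/(4982 + 1/(-1500 + 20/(20 - 1*18))) = 1/(4982 + 1/(-1500 + 20/(20 - 18))) = 1/(4982 + 1/(-1500 + 20/2)) = 1/(4982 + 1/(-1500 + 20*(½))) = 1/(4982 + 1/(-1500 + 10)) = 1/(4982 + 1/(-1490)) = 1/(4982 - 1/1490) = 1/(7423179/1490) = 1490/7423179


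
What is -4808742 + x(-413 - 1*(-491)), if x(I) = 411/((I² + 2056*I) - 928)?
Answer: -795962210397/165524 ≈ -4.8087e+6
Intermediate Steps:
x(I) = 411/(-928 + I² + 2056*I)
-4808742 + x(-413 - 1*(-491)) = -4808742 + 411/(-928 + (-413 - 1*(-491))² + 2056*(-413 - 1*(-491))) = -4808742 + 411/(-928 + (-413 + 491)² + 2056*(-413 + 491)) = -4808742 + 411/(-928 + 78² + 2056*78) = -4808742 + 411/(-928 + 6084 + 160368) = -4808742 + 411/165524 = -795962210397/165524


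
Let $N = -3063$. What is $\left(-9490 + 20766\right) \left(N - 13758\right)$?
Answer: $-189673596$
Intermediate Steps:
$\left(-9490 + 20766\right) \left(N - 13758\right) = \left(-9490 + 20766\right) \left(-3063 - 13758\right) = 11276 \left(-16821\right) = -189673596$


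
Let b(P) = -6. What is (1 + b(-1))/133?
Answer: -5/133 ≈ -0.037594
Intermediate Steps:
(1 + b(-1))/133 = (1 - 6)/133 = -5*1/133 = -5/133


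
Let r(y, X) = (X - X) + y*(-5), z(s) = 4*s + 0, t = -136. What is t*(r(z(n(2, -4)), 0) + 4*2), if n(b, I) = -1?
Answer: -3808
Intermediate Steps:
z(s) = 4*s
r(y, X) = -5*y (r(y, X) = 0 - 5*y = -5*y)
t*(r(z(n(2, -4)), 0) + 4*2) = -136*(-20*(-1) + 4*2) = -136*(-5*(-4) + 8) = -136*(20 + 8) = -136*28 = -3808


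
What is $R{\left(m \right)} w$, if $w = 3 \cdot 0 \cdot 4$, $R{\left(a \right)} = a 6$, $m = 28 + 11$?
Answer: $0$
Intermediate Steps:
$m = 39$
$R{\left(a \right)} = 6 a$
$w = 0$ ($w = 0 \cdot 4 = 0$)
$R{\left(m \right)} w = 6 \cdot 39 \cdot 0 = 234 \cdot 0 = 0$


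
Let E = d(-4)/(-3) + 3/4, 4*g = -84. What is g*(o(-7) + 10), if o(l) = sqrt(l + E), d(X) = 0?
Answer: -210 - 105*I/2 ≈ -210.0 - 52.5*I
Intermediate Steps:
g = -21 (g = (1/4)*(-84) = -21)
E = 3/4 (E = 0/(-3) + 3/4 = 0*(-1/3) + 3*(1/4) = 0 + 3/4 = 3/4 ≈ 0.75000)
o(l) = sqrt(3/4 + l) (o(l) = sqrt(l + 3/4) = sqrt(3/4 + l))
g*(o(-7) + 10) = -21*(sqrt(3 + 4*(-7))/2 + 10) = -21*(sqrt(3 - 28)/2 + 10) = -21*(sqrt(-25)/2 + 10) = -21*((5*I)/2 + 10) = -21*(5*I/2 + 10) = -21*(10 + 5*I/2) = -210 - 105*I/2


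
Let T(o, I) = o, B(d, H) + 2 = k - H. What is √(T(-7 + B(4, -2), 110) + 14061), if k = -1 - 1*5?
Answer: 4*√878 ≈ 118.52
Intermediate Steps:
k = -6 (k = -1 - 5 = -6)
B(d, H) = -8 - H (B(d, H) = -2 + (-6 - H) = -8 - H)
√(T(-7 + B(4, -2), 110) + 14061) = √((-7 + (-8 - 1*(-2))) + 14061) = √((-7 + (-8 + 2)) + 14061) = √((-7 - 6) + 14061) = √(-13 + 14061) = √14048 = 4*√878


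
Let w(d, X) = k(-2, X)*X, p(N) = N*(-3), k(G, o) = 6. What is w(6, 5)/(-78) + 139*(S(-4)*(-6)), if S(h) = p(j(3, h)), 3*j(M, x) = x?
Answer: -43373/13 ≈ -3336.4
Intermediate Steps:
j(M, x) = x/3
p(N) = -3*N
w(d, X) = 6*X
S(h) = -h
w(6, 5)/(-78) + 139*(S(-4)*(-6)) = (6*5)/(-78) + 139*(-1*(-4)*(-6)) = 30*(-1/78) + 139*(4*(-6)) = -5/13 + 139*(-24) = -5/13 - 3336 = -43373/13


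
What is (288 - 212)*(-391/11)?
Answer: -29716/11 ≈ -2701.5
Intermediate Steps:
(288 - 212)*(-391/11) = 76*(-391*1/11) = 76*(-391/11) = -29716/11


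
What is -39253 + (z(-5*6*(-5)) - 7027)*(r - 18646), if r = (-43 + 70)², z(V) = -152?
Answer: 128586890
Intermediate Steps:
r = 729 (r = 27² = 729)
-39253 + (z(-5*6*(-5)) - 7027)*(r - 18646) = -39253 + (-152 - 7027)*(729 - 18646) = -39253 - 7179*(-17917) = -39253 + 128626143 = 128586890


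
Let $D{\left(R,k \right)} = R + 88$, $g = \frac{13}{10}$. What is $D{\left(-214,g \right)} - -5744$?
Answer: $5618$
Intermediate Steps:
$g = \frac{13}{10}$ ($g = 13 \cdot \frac{1}{10} = \frac{13}{10} \approx 1.3$)
$D{\left(R,k \right)} = 88 + R$
$D{\left(-214,g \right)} - -5744 = \left(88 - 214\right) - -5744 = -126 + 5744 = 5618$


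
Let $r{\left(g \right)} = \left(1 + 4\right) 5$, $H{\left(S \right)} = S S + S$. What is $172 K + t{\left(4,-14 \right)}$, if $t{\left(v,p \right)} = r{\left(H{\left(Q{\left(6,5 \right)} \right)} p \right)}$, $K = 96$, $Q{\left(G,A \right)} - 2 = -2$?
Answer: $16537$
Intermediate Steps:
$Q{\left(G,A \right)} = 0$ ($Q{\left(G,A \right)} = 2 - 2 = 0$)
$H{\left(S \right)} = S + S^{2}$ ($H{\left(S \right)} = S^{2} + S = S + S^{2}$)
$r{\left(g \right)} = 25$ ($r{\left(g \right)} = 5 \cdot 5 = 25$)
$t{\left(v,p \right)} = 25$
$172 K + t{\left(4,-14 \right)} = 172 \cdot 96 + 25 = 16512 + 25 = 16537$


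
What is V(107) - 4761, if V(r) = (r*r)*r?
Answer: 1220282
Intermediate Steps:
V(r) = r³ (V(r) = r²*r = r³)
V(107) - 4761 = 107³ - 4761 = 1225043 - 4761 = 1220282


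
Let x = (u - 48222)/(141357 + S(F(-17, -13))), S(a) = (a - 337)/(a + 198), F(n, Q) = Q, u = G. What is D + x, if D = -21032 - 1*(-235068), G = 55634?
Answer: 1119438305248/5230139 ≈ 2.1404e+5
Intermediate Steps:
u = 55634
D = 214036 (D = -21032 + 235068 = 214036)
S(a) = (-337 + a)/(198 + a)
x = 274244/5230139 (x = (55634 - 48222)/(141357 + (-337 - 13)/(198 - 13)) = 7412/(141357 - 350/185) = 7412/(141357 + (1/185)*(-350)) = 7412/(141357 - 70/37) = 7412/(5230139/37) = 7412*(37/5230139) = 274244/5230139 ≈ 0.052435)
D + x = 214036 + 274244/5230139 = 1119438305248/5230139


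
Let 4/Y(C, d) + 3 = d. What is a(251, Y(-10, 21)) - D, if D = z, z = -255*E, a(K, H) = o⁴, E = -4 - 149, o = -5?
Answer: -38390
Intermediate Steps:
Y(C, d) = 4/(-3 + d)
E = -153
a(K, H) = 625 (a(K, H) = (-5)⁴ = 625)
z = 39015 (z = -255*(-153) = 39015)
D = 39015
a(251, Y(-10, 21)) - D = 625 - 1*39015 = 625 - 39015 = -38390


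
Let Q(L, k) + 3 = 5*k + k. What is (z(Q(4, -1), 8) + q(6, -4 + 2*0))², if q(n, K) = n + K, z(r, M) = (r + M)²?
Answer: 9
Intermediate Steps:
Q(L, k) = -3 + 6*k (Q(L, k) = -3 + (5*k + k) = -3 + 6*k)
z(r, M) = (M + r)²
q(n, K) = K + n
(z(Q(4, -1), 8) + q(6, -4 + 2*0))² = ((8 + (-3 + 6*(-1)))² + ((-4 + 2*0) + 6))² = ((8 + (-3 - 6))² + ((-4 + 0) + 6))² = ((8 - 9)² + (-4 + 6))² = ((-1)² + 2)² = (1 + 2)² = 3² = 9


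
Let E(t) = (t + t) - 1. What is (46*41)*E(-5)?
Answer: -20746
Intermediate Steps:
E(t) = -1 + 2*t (E(t) = 2*t - 1 = -1 + 2*t)
(46*41)*E(-5) = (46*41)*(-1 + 2*(-5)) = 1886*(-1 - 10) = 1886*(-11) = -20746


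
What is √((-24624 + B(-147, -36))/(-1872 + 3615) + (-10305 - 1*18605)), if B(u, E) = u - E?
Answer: I*√9763678855/581 ≈ 170.07*I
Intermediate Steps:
√((-24624 + B(-147, -36))/(-1872 + 3615) + (-10305 - 1*18605)) = √((-24624 + (-147 - 1*(-36)))/(-1872 + 3615) + (-10305 - 1*18605)) = √((-24624 + (-147 + 36))/1743 + (-10305 - 18605)) = √((-24624 - 111)*(1/1743) - 28910) = √(-24735*1/1743 - 28910) = √(-8245/581 - 28910) = √(-16804955/581) = I*√9763678855/581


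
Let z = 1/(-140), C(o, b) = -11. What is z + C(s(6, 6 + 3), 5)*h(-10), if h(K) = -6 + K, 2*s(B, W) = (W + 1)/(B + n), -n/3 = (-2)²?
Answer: 24639/140 ≈ 175.99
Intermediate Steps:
n = -12 (n = -3*(-2)² = -3*4 = -12)
s(B, W) = (1 + W)/(2*(-12 + B)) (s(B, W) = ((W + 1)/(B - 12))/2 = ((1 + W)/(-12 + B))/2 = (1 + W)/(2*(-12 + B)))
z = -1/140 ≈ -0.0071429
z + C(s(6, 6 + 3), 5)*h(-10) = -1/140 - 11*(-6 - 10) = -1/140 - 11*(-16) = -1/140 + 176 = 24639/140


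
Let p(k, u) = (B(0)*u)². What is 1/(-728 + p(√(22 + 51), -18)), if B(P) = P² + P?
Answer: -1/728 ≈ -0.0013736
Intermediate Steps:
B(P) = P + P²
p(k, u) = 0 (p(k, u) = ((0*(1 + 0))*u)² = ((0*1)*u)² = (0*u)² = 0² = 0)
1/(-728 + p(√(22 + 51), -18)) = 1/(-728 + 0) = 1/(-728) = -1/728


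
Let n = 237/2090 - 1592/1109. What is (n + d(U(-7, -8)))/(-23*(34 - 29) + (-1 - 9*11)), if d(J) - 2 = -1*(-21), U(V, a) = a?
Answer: -50245183/498329150 ≈ -0.10083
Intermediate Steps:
d(J) = 23 (d(J) = 2 - 1*(-21) = 2 + 21 = 23)
n = -3064447/2317810 (n = 237*(1/2090) - 1592*1/1109 = 237/2090 - 1592/1109 = -3064447/2317810 ≈ -1.3221)
(n + d(U(-7, -8)))/(-23*(34 - 29) + (-1 - 9*11)) = (-3064447/2317810 + 23)/(-23*(34 - 29) + (-1 - 9*11)) = 50245183/(2317810*(-23*5 + (-1 - 99))) = 50245183/(2317810*(-115 - 100)) = (50245183/2317810)/(-215) = (50245183/2317810)*(-1/215) = -50245183/498329150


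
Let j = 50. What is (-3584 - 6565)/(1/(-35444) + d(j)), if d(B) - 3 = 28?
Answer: -359721156/1098763 ≈ -327.39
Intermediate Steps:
d(B) = 31 (d(B) = 3 + 28 = 31)
(-3584 - 6565)/(1/(-35444) + d(j)) = (-3584 - 6565)/(1/(-35444) + 31) = -10149/(-1/35444 + 31) = -10149/1098763/35444 = -10149*35444/1098763 = -359721156/1098763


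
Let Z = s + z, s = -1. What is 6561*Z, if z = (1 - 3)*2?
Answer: -32805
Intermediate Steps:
z = -4 (z = -2*2 = -4)
Z = -5 (Z = -1 - 4 = -5)
6561*Z = 6561*(-5) = -32805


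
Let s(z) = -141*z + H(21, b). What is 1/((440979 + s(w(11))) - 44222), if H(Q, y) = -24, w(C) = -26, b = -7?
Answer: 1/400399 ≈ 2.4975e-6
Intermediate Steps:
s(z) = -24 - 141*z (s(z) = -141*z - 24 = -24 - 141*z)
1/((440979 + s(w(11))) - 44222) = 1/((440979 + (-24 - 141*(-26))) - 44222) = 1/((440979 + (-24 + 3666)) - 44222) = 1/((440979 + 3642) - 44222) = 1/(444621 - 44222) = 1/400399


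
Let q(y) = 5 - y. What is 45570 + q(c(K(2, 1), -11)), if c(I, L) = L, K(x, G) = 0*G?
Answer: 45586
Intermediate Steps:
K(x, G) = 0
45570 + q(c(K(2, 1), -11)) = 45570 + (5 - 1*(-11)) = 45570 + (5 + 11) = 45570 + 16 = 45586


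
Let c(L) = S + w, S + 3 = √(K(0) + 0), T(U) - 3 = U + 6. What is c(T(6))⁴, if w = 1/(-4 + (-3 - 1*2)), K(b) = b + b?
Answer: 614656/6561 ≈ 93.683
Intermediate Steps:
K(b) = 2*b
T(U) = 9 + U (T(U) = 3 + (U + 6) = 3 + (6 + U) = 9 + U)
S = -3 (S = -3 + √(2*0 + 0) = -3 + √(0 + 0) = -3 + √0 = -3 + 0 = -3)
w = -⅑ (w = 1/(-4 + (-3 - 2)) = 1/(-4 - 5) = 1/(-9) = -⅑ ≈ -0.11111)
c(L) = -28/9 (c(L) = -3 - ⅑ = -28/9)
c(T(6))⁴ = (-28/9)⁴ = 614656/6561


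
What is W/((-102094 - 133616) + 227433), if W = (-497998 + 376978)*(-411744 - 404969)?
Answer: -32946202420/2759 ≈ -1.1941e+7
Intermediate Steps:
W = 98838607260 (W = -121020*(-816713) = 98838607260)
W/((-102094 - 133616) + 227433) = 98838607260/((-102094 - 133616) + 227433) = 98838607260/(-235710 + 227433) = 98838607260/(-8277) = 98838607260*(-1/8277) = -32946202420/2759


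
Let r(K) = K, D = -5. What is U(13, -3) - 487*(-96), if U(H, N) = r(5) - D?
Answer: 46762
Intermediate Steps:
U(H, N) = 10 (U(H, N) = 5 - 1*(-5) = 5 + 5 = 10)
U(13, -3) - 487*(-96) = 10 - 487*(-96) = 10 + 46752 = 46762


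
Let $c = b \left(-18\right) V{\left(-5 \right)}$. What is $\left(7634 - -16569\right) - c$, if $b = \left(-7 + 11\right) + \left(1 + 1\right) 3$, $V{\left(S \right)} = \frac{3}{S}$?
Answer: $24095$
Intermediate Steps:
$b = 10$ ($b = 4 + 2 \cdot 3 = 4 + 6 = 10$)
$c = 108$ ($c = 10 \left(-18\right) \frac{3}{-5} = - 180 \cdot 3 \left(- \frac{1}{5}\right) = \left(-180\right) \left(- \frac{3}{5}\right) = 108$)
$\left(7634 - -16569\right) - c = \left(7634 - -16569\right) - 108 = \left(7634 + 16569\right) - 108 = 24203 - 108 = 24095$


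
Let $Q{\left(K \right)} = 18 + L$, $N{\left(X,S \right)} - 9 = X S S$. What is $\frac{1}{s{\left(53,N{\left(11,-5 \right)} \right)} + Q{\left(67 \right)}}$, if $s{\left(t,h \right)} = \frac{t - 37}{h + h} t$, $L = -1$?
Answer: $\frac{71}{1313} \approx 0.054075$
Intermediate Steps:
$N{\left(X,S \right)} = 9 + X S^{2}$ ($N{\left(X,S \right)} = 9 + X S S = 9 + X S^{2}$)
$s{\left(t,h \right)} = \frac{t \left(-37 + t\right)}{2 h}$ ($s{\left(t,h \right)} = \frac{-37 + t}{2 h} t = \frac{t \left(-37 + t\right)}{2 h}$)
$Q{\left(K \right)} = 17$ ($Q{\left(K \right)} = 18 - 1 = 17$)
$\frac{1}{s{\left(53,N{\left(11,-5 \right)} \right)} + Q{\left(67 \right)}} = \frac{1}{\frac{1}{2} \cdot 53 \frac{1}{9 + 11 \left(-5\right)^{2}} \left(-37 + 53\right) + 17} = \frac{1}{\frac{1}{2} \cdot 53 \frac{1}{9 + 11 \cdot 25} \cdot 16 + 17} = \frac{1}{\frac{1}{2} \cdot 53 \frac{1}{9 + 275} \cdot 16 + 17} = \frac{1}{\frac{1}{2} \cdot 53 \cdot \frac{1}{284} \cdot 16 + 17} = \frac{1}{\frac{106}{71} + 17} = \frac{1}{\frac{1313}{71}} = \frac{71}{1313}$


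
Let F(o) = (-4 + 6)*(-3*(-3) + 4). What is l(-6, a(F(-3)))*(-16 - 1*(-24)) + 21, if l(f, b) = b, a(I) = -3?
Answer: -3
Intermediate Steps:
F(o) = 26 (F(o) = 2*(9 + 4) = 2*13 = 26)
l(-6, a(F(-3)))*(-16 - 1*(-24)) + 21 = -3*(-16 - 1*(-24)) + 21 = -3*(-16 + 24) + 21 = -3*8 + 21 = -24 + 21 = -3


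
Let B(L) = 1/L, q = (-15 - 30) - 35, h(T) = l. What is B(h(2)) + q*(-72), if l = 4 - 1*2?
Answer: 11521/2 ≈ 5760.5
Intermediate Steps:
l = 2 (l = 4 - 2 = 2)
h(T) = 2
q = -80 (q = -45 - 35 = -80)
B(h(2)) + q*(-72) = 1/2 - 80*(-72) = ½ + 5760 = 11521/2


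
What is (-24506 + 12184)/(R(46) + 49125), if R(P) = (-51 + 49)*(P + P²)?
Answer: -12322/44801 ≈ -0.27504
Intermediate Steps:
R(P) = -2*P - 2*P² (R(P) = -2*(P + P²) = -2*P - 2*P²)
(-24506 + 12184)/(R(46) + 49125) = (-24506 + 12184)/(-2*46*(1 + 46) + 49125) = -12322/(-2*46*47 + 49125) = -12322/(-4324 + 49125) = -12322/44801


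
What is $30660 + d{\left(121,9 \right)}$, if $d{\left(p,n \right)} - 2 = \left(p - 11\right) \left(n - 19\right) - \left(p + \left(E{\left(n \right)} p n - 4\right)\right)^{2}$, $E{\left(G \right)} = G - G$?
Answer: $15873$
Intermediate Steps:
$E{\left(G \right)} = 0$
$d{\left(p,n \right)} = 2 - \left(-4 + p\right)^{2} + \left(-19 + n\right) \left(-11 + p\right)$ ($d{\left(p,n \right)} = 2 + \left(\left(p - 11\right) \left(n - 19\right) - \left(p + \left(0 p n - 4\right)\right)^{2}\right) = 2 + \left(\left(-11 + p\right) \left(-19 + n\right) - \left(p - \left(4 + 0 n\right)\right)^{2}\right) = 2 + \left(\left(-19 + n\right) \left(-11 + p\right) - \left(p + \left(0 - 4\right)\right)^{2}\right) = 2 + \left(\left(-19 + n\right) \left(-11 + p\right) - \left(p - 4\right)^{2}\right) = 2 + \left(\left(-19 + n\right) \left(-11 + p\right) - \left(-4 + p\right)^{2}\right) = 2 + \left(- \left(-4 + p\right)^{2} + \left(-19 + n\right) \left(-11 + p\right)\right) = 2 - \left(-4 + p\right)^{2} + \left(-19 + n\right) \left(-11 + p\right)$)
$30660 + d{\left(121,9 \right)} = 30660 - 14787 = 15873$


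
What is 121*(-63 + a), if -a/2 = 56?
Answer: -21175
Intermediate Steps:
a = -112 (a = -2*56 = -112)
121*(-63 + a) = 121*(-63 - 112) = 121*(-175) = -21175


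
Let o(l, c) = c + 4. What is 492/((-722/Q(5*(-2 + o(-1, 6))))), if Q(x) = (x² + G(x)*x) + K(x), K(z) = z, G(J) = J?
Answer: -797040/361 ≈ -2207.9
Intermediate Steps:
o(l, c) = 4 + c
Q(x) = x + 2*x² (Q(x) = (x² + x*x) + x = (x² + x²) + x = 2*x² + x = x + 2*x²)
492/((-722/Q(5*(-2 + o(-1, 6))))) = 492/((-722*1/(5*(1 + 2*(5*(-2 + (4 + 6))))*(-2 + (4 + 6))))) = 492/((-722*1/(5*(1 + 2*(5*(-2 + 10)))*(-2 + 10)))) = 492/((-722*1/(40*(1 + 2*(5*8))))) = 492/((-722*1/(40*(1 + 2*40)))) = 492/((-722*1/(40*(1 + 80)))) = 492/((-722/(40*81))) = 492/((-722/3240)) = 492/((-722*1/3240)) = 492/(-361/1620) = 492*(-1620/361) = -797040/361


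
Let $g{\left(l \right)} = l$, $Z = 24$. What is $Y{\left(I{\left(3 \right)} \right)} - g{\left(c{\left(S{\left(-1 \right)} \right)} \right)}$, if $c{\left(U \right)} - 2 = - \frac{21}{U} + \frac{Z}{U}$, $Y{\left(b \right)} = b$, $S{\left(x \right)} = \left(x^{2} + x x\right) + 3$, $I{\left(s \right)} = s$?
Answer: $\frac{2}{5} \approx 0.4$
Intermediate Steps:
$S{\left(x \right)} = 3 + 2 x^{2}$ ($S{\left(x \right)} = \left(x^{2} + x^{2}\right) + 3 = 2 x^{2} + 3 = 3 + 2 x^{2}$)
$c{\left(U \right)} = 2 + \frac{3}{U}$ ($c{\left(U \right)} = 2 + \left(- \frac{21}{U} + \frac{24}{U}\right) = 2 + \frac{3}{U}$)
$Y{\left(I{\left(3 \right)} \right)} - g{\left(c{\left(S{\left(-1 \right)} \right)} \right)} = 3 - \left(2 + \frac{3}{3 + 2 \left(-1\right)^{2}}\right) = 3 - \left(2 + \frac{3}{3 + 2 \cdot 1}\right) = 3 - \left(2 + \frac{3}{3 + 2}\right) = 3 - \left(2 + \frac{3}{5}\right) = 3 - \frac{13}{5} = \frac{2}{5}$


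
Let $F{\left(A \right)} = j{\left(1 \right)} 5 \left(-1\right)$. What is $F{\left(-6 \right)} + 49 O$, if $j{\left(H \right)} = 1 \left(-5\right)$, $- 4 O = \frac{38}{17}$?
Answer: $- \frac{81}{34} \approx -2.3824$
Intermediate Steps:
$O = - \frac{19}{34}$ ($O = - \frac{38 \cdot \frac{1}{17}}{4} = \left(- \frac{1}{4}\right) \frac{38}{17} = - \frac{19}{34} \approx -0.55882$)
$j{\left(H \right)} = -5$
$F{\left(A \right)} = 25$ ($F{\left(A \right)} = \left(-5\right) 5 \left(-1\right) = \left(-25\right) \left(-1\right) = 25$)
$F{\left(-6 \right)} + 49 O = 25 + 49 \left(- \frac{19}{34}\right) = 25 - \frac{931}{34} = - \frac{81}{34}$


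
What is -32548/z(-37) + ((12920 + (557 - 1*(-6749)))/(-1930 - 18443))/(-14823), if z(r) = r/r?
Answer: -3276379089422/100662993 ≈ -32548.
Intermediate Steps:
z(r) = 1
-32548/z(-37) + ((12920 + (557 - 1*(-6749)))/(-1930 - 18443))/(-14823) = -32548/1 + ((12920 + (557 - 1*(-6749)))/(-1930 - 18443))/(-14823) = -32548*1 + ((12920 + (557 + 6749))/(-20373))*(-1/14823) = -32548 + ((12920 + 7306)*(-1/20373))*(-1/14823) = -32548 + (20226*(-1/20373))*(-1/14823) = -32548 - 6742/6791*(-1/14823) = -32548 + 6742/100662993 = -3276379089422/100662993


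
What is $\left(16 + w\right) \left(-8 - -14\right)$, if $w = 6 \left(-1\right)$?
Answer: $60$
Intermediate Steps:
$w = -6$
$\left(16 + w\right) \left(-8 - -14\right) = \left(16 - 6\right) \left(-8 - -14\right) = 10 \left(-8 + 14\right) = 10 \cdot 6 = 60$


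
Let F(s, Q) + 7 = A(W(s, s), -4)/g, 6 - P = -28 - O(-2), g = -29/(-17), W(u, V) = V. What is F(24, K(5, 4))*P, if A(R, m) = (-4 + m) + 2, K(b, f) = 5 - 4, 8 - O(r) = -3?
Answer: -13725/29 ≈ -473.28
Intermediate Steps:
g = 29/17 (g = -29*(-1/17) = 29/17 ≈ 1.7059)
O(r) = 11 (O(r) = 8 - 1*(-3) = 8 + 3 = 11)
K(b, f) = 1
A(R, m) = -2 + m
P = 45 (P = 6 - (-28 - 1*11) = 6 - (-28 - 11) = 6 - 1*(-39) = 6 + 39 = 45)
F(s, Q) = -305/29 (F(s, Q) = -7 + (-2 - 4)/(29/17) = -7 - 6*17/29 = -7 - 102/29 = -305/29)
F(24, K(5, 4))*P = -305/29*45 = -13725/29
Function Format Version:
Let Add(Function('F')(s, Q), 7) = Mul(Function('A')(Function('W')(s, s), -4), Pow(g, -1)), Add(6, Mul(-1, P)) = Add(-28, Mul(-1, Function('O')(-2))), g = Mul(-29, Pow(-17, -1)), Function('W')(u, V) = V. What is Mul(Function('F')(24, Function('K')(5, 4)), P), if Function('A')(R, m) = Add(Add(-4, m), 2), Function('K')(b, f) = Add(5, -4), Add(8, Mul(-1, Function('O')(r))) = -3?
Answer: Rational(-13725, 29) ≈ -473.28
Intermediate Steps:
g = Rational(29, 17) (g = Mul(-29, Rational(-1, 17)) = Rational(29, 17) ≈ 1.7059)
Function('O')(r) = 11 (Function('O')(r) = Add(8, Mul(-1, -3)) = Add(8, 3) = 11)
Function('K')(b, f) = 1
Function('A')(R, m) = Add(-2, m)
P = 45 (P = Add(6, Mul(-1, Add(-28, Mul(-1, 11)))) = Add(6, Mul(-1, Add(-28, -11))) = Add(6, Mul(-1, -39)) = Add(6, 39) = 45)
Function('F')(s, Q) = Rational(-305, 29) (Function('F')(s, Q) = Add(-7, Mul(Add(-2, -4), Pow(Rational(29, 17), -1))) = Add(-7, Mul(-6, Rational(17, 29))) = Add(-7, Rational(-102, 29)) = Rational(-305, 29))
Mul(Function('F')(24, Function('K')(5, 4)), P) = Mul(Rational(-305, 29), 45) = Rational(-13725, 29)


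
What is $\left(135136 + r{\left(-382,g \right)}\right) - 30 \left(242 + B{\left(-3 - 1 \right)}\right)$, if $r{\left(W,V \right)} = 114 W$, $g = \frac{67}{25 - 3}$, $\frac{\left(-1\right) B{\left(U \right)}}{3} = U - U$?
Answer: $84328$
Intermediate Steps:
$B{\left(U \right)} = 0$ ($B{\left(U \right)} = - 3 \left(U - U\right) = \left(-3\right) 0 = 0$)
$g = \frac{67}{22}$ ($g = \frac{67}{25 - 3} = \frac{67}{22} \approx 3.0455$)
$\left(135136 + r{\left(-382,g \right)}\right) - 30 \left(242 + B{\left(-3 - 1 \right)}\right) = \left(135136 + 114 \left(-382\right)\right) - 30 \left(242 + 0\right) = \left(135136 - 43548\right) - 7260 = 91588 - 7260 = 84328$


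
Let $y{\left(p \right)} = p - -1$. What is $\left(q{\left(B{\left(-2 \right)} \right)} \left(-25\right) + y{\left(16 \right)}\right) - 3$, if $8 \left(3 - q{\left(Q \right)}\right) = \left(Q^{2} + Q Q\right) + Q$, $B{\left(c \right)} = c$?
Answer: $- \frac{169}{4} \approx -42.25$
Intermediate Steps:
$y{\left(p \right)} = 1 + p$ ($y{\left(p \right)} = p + 1 = 1 + p$)
$q{\left(Q \right)} = 3 - \frac{Q^{2}}{4} - \frac{Q}{8}$ ($q{\left(Q \right)} = 3 - \frac{\left(Q^{2} + Q Q\right) + Q}{8} = 3 - \frac{\left(Q^{2} + Q^{2}\right) + Q}{8} = 3 - \frac{2 Q^{2} + Q}{8} = 3 - \frac{Q + 2 Q^{2}}{8} = 3 - \left(\frac{Q^{2}}{4} + \frac{Q}{8}\right) = 3 - \frac{Q^{2}}{4} - \frac{Q}{8}$)
$\left(q{\left(B{\left(-2 \right)} \right)} \left(-25\right) + y{\left(16 \right)}\right) - 3 = \left(\left(3 - \frac{\left(-2\right)^{2}}{4} - - \frac{1}{4}\right) \left(-25\right) + \left(1 + 16\right)\right) - 3 = \left(\left(3 - 1 + \frac{1}{4}\right) \left(-25\right) + 17\right) - 3 = \left(\frac{9}{4} \left(-25\right) + 17\right) - 3 = \left(- \frac{225}{4} + 17\right) - 3 = - \frac{157}{4} - 3 = - \frac{169}{4}$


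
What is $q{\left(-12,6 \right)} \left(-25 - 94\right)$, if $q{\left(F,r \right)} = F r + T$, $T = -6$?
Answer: $9282$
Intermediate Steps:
$q{\left(F,r \right)} = -6 + F r$ ($q{\left(F,r \right)} = F r - 6 = -6 + F r$)
$q{\left(-12,6 \right)} \left(-25 - 94\right) = \left(-6 - 72\right) \left(-25 - 94\right) = \left(-6 - 72\right) \left(-119\right) = \left(-78\right) \left(-119\right) = 9282$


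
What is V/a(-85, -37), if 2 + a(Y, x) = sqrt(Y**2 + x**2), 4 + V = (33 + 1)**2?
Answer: 1152/4295 + 576*sqrt(8594)/4295 ≈ 12.701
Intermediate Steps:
V = 1152 (V = -4 + (33 + 1)**2 = -4 + 34**2 = -4 + 1156 = 1152)
a(Y, x) = -2 + sqrt(Y**2 + x**2)
V/a(-85, -37) = 1152/(-2 + sqrt((-85)**2 + (-37)**2)) = 1152/(-2 + sqrt(7225 + 1369)) = 1152/(-2 + sqrt(8594))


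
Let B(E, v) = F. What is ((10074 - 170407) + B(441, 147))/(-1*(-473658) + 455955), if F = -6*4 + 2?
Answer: -160355/929613 ≈ -0.17250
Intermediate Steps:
F = -22 (F = -24 + 2 = -22)
B(E, v) = -22
((10074 - 170407) + B(441, 147))/(-1*(-473658) + 455955) = ((10074 - 170407) - 22)/(-1*(-473658) + 455955) = (-160333 - 22)/(473658 + 455955) = -160355/929613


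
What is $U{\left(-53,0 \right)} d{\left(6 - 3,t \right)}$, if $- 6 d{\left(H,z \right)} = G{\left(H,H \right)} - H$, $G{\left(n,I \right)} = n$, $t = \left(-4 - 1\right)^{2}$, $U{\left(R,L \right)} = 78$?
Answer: $0$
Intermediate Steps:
$t = 25$ ($t = \left(-5\right)^{2} = 25$)
$d{\left(H,z \right)} = 0$ ($d{\left(H,z \right)} = - \frac{H - H}{6} = \left(- \frac{1}{6}\right) 0 = 0$)
$U{\left(-53,0 \right)} d{\left(6 - 3,t \right)} = 78 \cdot 0 = 0$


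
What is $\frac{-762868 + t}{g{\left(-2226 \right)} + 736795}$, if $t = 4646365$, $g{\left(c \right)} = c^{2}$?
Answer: $\frac{3883497}{5691871} \approx 0.68229$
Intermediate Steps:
$\frac{-762868 + t}{g{\left(-2226 \right)} + 736795} = \frac{-762868 + 4646365}{\left(-2226\right)^{2} + 736795} = \frac{3883497}{4955076 + 736795} = \frac{3883497}{5691871}$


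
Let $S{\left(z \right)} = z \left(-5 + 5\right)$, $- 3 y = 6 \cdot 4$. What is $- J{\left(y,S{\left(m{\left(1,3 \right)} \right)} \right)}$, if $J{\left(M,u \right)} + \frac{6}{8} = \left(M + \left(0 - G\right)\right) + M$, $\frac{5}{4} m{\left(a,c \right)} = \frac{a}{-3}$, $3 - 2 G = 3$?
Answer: $\frac{67}{4} \approx 16.75$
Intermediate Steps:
$G = 0$ ($G = \frac{3}{2} - \frac{3}{2} = 0$)
$y = -8$ ($y = - \frac{6 \cdot 4}{3} = \left(- \frac{1}{3}\right) 24 = -8$)
$m{\left(a,c \right)} = - \frac{4 a}{15}$ ($m{\left(a,c \right)} = \frac{4 \frac{a}{-3}}{5} = \frac{4 a \left(- \frac{1}{3}\right)}{5} = \frac{4 \left(- \frac{a}{3}\right)}{5} = - \frac{4 a}{15}$)
$S{\left(z \right)} = 0$ ($S{\left(z \right)} = z 0 = 0$)
$J{\left(M,u \right)} = - \frac{3}{4} + 2 M$ ($J{\left(M,u \right)} = - \frac{3}{4} + \left(\left(M + \left(0 - 0\right)\right) + M\right) = - \frac{3}{4} + \left(\left(M + \left(0 + 0\right)\right) + M\right) = - \frac{3}{4} + \left(\left(M + 0\right) + M\right) = - \frac{3}{4} + \left(M + M\right) = - \frac{3}{4} + 2 M$)
$- J{\left(y,S{\left(m{\left(1,3 \right)} \right)} \right)} = - (- \frac{3}{4} + 2 \left(-8\right)) = - (- \frac{3}{4} - 16) = \left(-1\right) \left(- \frac{67}{4}\right) = \frac{67}{4}$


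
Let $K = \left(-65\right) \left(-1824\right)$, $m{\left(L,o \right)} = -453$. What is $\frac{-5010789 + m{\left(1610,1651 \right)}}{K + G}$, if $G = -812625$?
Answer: $\frac{1670414}{231355} \approx 7.2201$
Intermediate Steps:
$K = 118560$
$\frac{-5010789 + m{\left(1610,1651 \right)}}{K + G} = \frac{-5010789 - 453}{118560 - 812625} = - \frac{5011242}{-694065} = \left(-5011242\right) \left(- \frac{1}{694065}\right) = \frac{1670414}{231355}$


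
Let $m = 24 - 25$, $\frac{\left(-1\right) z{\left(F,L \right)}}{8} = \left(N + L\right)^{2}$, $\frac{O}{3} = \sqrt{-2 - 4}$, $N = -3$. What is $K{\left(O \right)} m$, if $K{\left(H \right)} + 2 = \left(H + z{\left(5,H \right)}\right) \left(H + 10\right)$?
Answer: $-952 - 2550 i \sqrt{6} \approx -952.0 - 6246.2 i$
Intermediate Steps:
$O = 3 i \sqrt{6}$ ($O = 3 \sqrt{-2 - 4} = 3 \sqrt{-6} = 3 i \sqrt{6} \approx 7.3485 i$)
$z{\left(F,L \right)} = - 8 \left(-3 + L\right)^{2}$
$K{\left(H \right)} = -2 + \left(10 + H\right) \left(H - 8 \left(-3 + H\right)^{2}\right)$ ($K{\left(H \right)} = -2 + \left(H - 8 \left(-3 + H\right)^{2}\right) \left(H + 10\right) = -2 + \left(H - 8 \left(-3 + H\right)^{2}\right) \left(10 + H\right) = -2 + \left(10 + H\right) \left(H - 8 \left(-3 + H\right)^{2}\right)$)
$m = -1$ ($m = 24 - 25 = -1$)
$K{\left(O \right)} m = \left(-722 - 31 \left(3 i \sqrt{6}\right)^{2} - 8 \left(3 i \sqrt{6}\right)^{3} + 418 \cdot 3 i \sqrt{6}\right) \left(-1\right) = \left(-722 - -1674 - 8 \left(- 162 i \sqrt{6}\right) + 1254 i \sqrt{6}\right) \left(-1\right) = \left(-722 + 1674 + 1296 i \sqrt{6} + 1254 i \sqrt{6}\right) \left(-1\right) = \left(952 + 2550 i \sqrt{6}\right) \left(-1\right) = -952 - 2550 i \sqrt{6}$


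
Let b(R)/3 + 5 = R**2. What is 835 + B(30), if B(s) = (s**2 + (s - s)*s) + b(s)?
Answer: 4420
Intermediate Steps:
b(R) = -15 + 3*R**2
B(s) = -15 + 4*s**2 (B(s) = (s**2 + (s - s)*s) + (-15 + 3*s**2) = (s**2 + 0*s) + (-15 + 3*s**2) = (s**2 + 0) + (-15 + 3*s**2) = s**2 + (-15 + 3*s**2) = -15 + 4*s**2)
835 + B(30) = 835 + (-15 + 4*30**2) = 835 + (-15 + 4*900) = 835 + (-15 + 3600) = 835 + 3585 = 4420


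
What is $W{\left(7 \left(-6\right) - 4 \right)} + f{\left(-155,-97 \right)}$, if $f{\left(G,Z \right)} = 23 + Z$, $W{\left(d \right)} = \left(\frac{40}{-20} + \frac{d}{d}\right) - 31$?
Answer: $-106$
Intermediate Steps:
$W{\left(d \right)} = -32$ ($W{\left(d \right)} = \left(40 \left(- \frac{1}{20}\right) + 1\right) - 31 = \left(-2 + 1\right) - 31 = -1 - 31 = -32$)
$W{\left(7 \left(-6\right) - 4 \right)} + f{\left(-155,-97 \right)} = -32 + \left(23 - 97\right) = -32 - 74 = -106$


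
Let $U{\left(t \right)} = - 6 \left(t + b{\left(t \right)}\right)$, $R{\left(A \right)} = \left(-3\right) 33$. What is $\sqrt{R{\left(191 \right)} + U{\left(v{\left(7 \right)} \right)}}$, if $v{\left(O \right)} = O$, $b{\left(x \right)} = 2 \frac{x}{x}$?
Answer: $3 i \sqrt{17} \approx 12.369 i$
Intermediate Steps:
$b{\left(x \right)} = 2$ ($b{\left(x \right)} = 2 \cdot 1 = 2$)
$R{\left(A \right)} = -99$
$U{\left(t \right)} = -12 - 6 t$ ($U{\left(t \right)} = - 6 \left(t + 2\right) = - 6 \left(2 + t\right) = -12 - 6 t$)
$\sqrt{R{\left(191 \right)} + U{\left(v{\left(7 \right)} \right)}} = \sqrt{-99 - 54} = \sqrt{-153} = 3 i \sqrt{17}$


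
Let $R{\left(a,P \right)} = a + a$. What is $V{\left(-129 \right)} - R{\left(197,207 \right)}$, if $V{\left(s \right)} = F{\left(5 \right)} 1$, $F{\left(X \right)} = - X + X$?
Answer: $-394$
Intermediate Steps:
$F{\left(X \right)} = 0$
$R{\left(a,P \right)} = 2 a$
$V{\left(s \right)} = 0$ ($V{\left(s \right)} = 0 \cdot 1 = 0$)
$V{\left(-129 \right)} - R{\left(197,207 \right)} = 0 - 2 \cdot 197 = 0 - 394 = -394$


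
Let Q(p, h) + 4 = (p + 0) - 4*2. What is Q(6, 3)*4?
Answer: -24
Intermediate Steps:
Q(p, h) = -12 + p (Q(p, h) = -4 + ((p + 0) - 4*2) = -4 + (p - 8) = -4 + (-8 + p) = -12 + p)
Q(6, 3)*4 = (-12 + 6)*4 = -6*4 = -24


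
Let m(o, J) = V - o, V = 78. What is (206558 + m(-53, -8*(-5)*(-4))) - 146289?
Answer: 60400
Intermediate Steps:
m(o, J) = 78 - o
(206558 + m(-53, -8*(-5)*(-4))) - 146289 = (206558 + (78 - 1*(-53))) - 146289 = (206558 + (78 + 53)) - 146289 = (206558 + 131) - 146289 = 206689 - 146289 = 60400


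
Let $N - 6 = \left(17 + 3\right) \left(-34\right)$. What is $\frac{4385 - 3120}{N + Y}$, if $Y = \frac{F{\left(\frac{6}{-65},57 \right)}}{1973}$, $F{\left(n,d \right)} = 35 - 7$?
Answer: $- \frac{2495845}{1329774} \approx -1.8769$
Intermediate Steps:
$N = -674$ ($N = 6 + \left(17 + 3\right) \left(-34\right) = 6 + 20 \left(-34\right) = 6 - 680 = -674$)
$F{\left(n,d \right)} = 28$
$Y = \frac{28}{1973} \approx 0.014192$
$\frac{4385 - 3120}{N + Y} = \frac{4385 - 3120}{-674 + \frac{28}{1973}} = \frac{1265}{- \frac{1329774}{1973}} = 1265 \left(- \frac{1973}{1329774}\right) = - \frac{2495845}{1329774}$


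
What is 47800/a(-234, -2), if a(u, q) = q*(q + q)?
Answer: 5975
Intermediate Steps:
a(u, q) = 2*q**2 (a(u, q) = q*(2*q) = 2*q**2)
47800/a(-234, -2) = 47800/((2*(-2)**2)) = 47800/((2*4)) = 47800/8 = 47800*(1/8) = 5975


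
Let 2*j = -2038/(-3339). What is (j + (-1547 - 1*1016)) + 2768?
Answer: 685514/3339 ≈ 205.31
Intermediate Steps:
j = 1019/3339 (j = (-2038/(-3339))/2 = (-2038*(-1/3339))/2 = (½)*(2038/3339) = 1019/3339 ≈ 0.30518)
(j + (-1547 - 1*1016)) + 2768 = (1019/3339 + (-1547 - 1*1016)) + 2768 = (1019/3339 + (-1547 - 1016)) + 2768 = (1019/3339 - 2563) + 2768 = -8556838/3339 + 2768 = 685514/3339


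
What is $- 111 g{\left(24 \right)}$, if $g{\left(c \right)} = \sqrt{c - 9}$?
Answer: $- 111 \sqrt{15} \approx -429.9$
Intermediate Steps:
$g{\left(c \right)} = \sqrt{-9 + c}$
$- 111 g{\left(24 \right)} = - 111 \sqrt{-9 + 24} = - 111 \sqrt{15}$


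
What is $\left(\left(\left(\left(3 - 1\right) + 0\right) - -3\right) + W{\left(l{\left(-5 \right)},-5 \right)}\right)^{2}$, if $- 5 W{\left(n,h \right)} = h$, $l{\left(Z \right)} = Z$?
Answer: $36$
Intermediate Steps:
$W{\left(n,h \right)} = - \frac{h}{5}$
$\left(\left(\left(\left(3 - 1\right) + 0\right) - -3\right) + W{\left(l{\left(-5 \right)},-5 \right)}\right)^{2} = \left(\left(\left(\left(3 - 1\right) + 0\right) - -3\right) - -1\right)^{2} = \left(\left(\left(2 + 0\right) + 3\right) + 1\right)^{2} = \left(\left(2 + 3\right) + 1\right)^{2} = \left(5 + 1\right)^{2} = 6^{2} = 36$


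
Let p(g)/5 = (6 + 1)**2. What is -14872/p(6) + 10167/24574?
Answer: -362973613/6020630 ≈ -60.288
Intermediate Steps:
p(g) = 245 (p(g) = 5*(6 + 1)**2 = 5*7**2 = 5*49 = 245)
-14872/p(6) + 10167/24574 = -14872/245 + 10167/24574 = -362973613/6020630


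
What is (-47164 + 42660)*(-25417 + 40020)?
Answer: -65771912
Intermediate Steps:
(-47164 + 42660)*(-25417 + 40020) = -4504*14603 = -65771912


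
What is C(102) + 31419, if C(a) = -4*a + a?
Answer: 31113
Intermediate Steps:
C(a) = -3*a
C(102) + 31419 = -3*102 + 31419 = -306 + 31419 = 31113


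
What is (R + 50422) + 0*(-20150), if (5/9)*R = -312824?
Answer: -2563306/5 ≈ -5.1266e+5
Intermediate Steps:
R = -2815416/5 (R = (9/5)*(-312824) = -2815416/5 ≈ -5.6308e+5)
(R + 50422) + 0*(-20150) = (-2815416/5 + 50422) + 0*(-20150) = -2563306/5 + 0 = -2563306/5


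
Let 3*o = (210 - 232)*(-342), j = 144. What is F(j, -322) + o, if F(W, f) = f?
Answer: 2186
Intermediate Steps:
o = 2508 (o = ((210 - 232)*(-342))/3 = (-22*(-342))/3 = (1/3)*7524 = 2508)
F(j, -322) + o = -322 + 2508 = 2186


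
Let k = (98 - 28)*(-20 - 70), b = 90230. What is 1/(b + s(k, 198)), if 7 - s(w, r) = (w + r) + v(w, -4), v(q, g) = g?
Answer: 1/96343 ≈ 1.0380e-5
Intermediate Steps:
k = -6300 (k = 70*(-90) = -6300)
s(w, r) = 11 - r - w (s(w, r) = 7 - ((w + r) - 4) = 7 - ((r + w) - 4) = 7 - (-4 + r + w) = 7 + (4 - r - w) = 11 - r - w)
1/(b + s(k, 198)) = 1/(90230 + (11 - 1*198 - 1*(-6300))) = 1/(90230 + (11 - 198 + 6300)) = 1/(90230 + 6113) = 1/96343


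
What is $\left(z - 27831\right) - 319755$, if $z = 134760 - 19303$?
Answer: $-232129$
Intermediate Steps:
$z = 115457$ ($z = 134760 - 19303 = 115457$)
$\left(z - 27831\right) - 319755 = \left(115457 - 27831\right) - 319755 = 87626 - 319755 = -232129$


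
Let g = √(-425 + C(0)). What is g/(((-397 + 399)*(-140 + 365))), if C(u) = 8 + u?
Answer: I*√417/450 ≈ 0.045379*I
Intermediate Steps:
g = I*√417 (g = √(-425 + (8 + 0)) = √(-425 + 8) = √(-417) = I*√417 ≈ 20.421*I)
g/(((-397 + 399)*(-140 + 365))) = (I*√417)/(((-397 + 399)*(-140 + 365))) = (I*√417)/((2*225)) = (I*√417)/450 = (I*√417)*(1/450) = I*√417/450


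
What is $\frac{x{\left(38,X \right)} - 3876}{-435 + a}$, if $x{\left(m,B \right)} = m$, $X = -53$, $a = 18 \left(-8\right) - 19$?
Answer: $\frac{1919}{299} \approx 6.4181$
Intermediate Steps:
$a = -163$ ($a = -144 - 19 = -163$)
$\frac{x{\left(38,X \right)} - 3876}{-435 + a} = \frac{38 - 3876}{-435 - 163} = - \frac{3838}{-598} = \left(-3838\right) \left(- \frac{1}{598}\right) = \frac{1919}{299}$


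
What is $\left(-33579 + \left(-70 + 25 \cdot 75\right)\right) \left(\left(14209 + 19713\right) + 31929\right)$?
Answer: $-2092349674$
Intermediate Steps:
$\left(-33579 + \left(-70 + 25 \cdot 75\right)\right) \left(\left(14209 + 19713\right) + 31929\right) = \left(-33579 + \left(-70 + 1875\right)\right) \left(33922 + 31929\right) = \left(-33579 + 1805\right) 65851 = \left(-31774\right) 65851 = -2092349674$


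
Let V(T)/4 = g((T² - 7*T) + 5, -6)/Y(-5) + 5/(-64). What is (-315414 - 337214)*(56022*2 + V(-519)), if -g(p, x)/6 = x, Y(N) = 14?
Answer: -2047627692065/28 ≈ -7.3130e+10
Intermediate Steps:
g(p, x) = -6*x
V(T) = 1117/112 (V(T) = 4*(-6*(-6)/14 + 5/(-64)) = 4*(36*(1/14) + 5*(-1/64)) = 4*(18/7 - 5/64) = 4*(1117/448) = 1117/112)
(-315414 - 337214)*(56022*2 + V(-519)) = (-315414 - 337214)*(56022*2 + 1117/112) = -652628*(112044 + 1117/112) = -652628*12550045/112 = -2047627692065/28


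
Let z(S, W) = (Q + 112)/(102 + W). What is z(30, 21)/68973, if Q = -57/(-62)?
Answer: 7001/525988098 ≈ 1.3310e-5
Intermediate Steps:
Q = 57/62 (Q = -57*(-1/62) = 57/62 ≈ 0.91935)
z(S, W) = 7001/(62*(102 + W)) (z(S, W) = (57/62 + 112)/(102 + W) = 7001/(62*(102 + W)))
z(30, 21)/68973 = (7001/(62*(102 + 21)))/68973 = ((7001/62)/123)*(1/68973) = ((7001/62)*(1/123))*(1/68973) = (7001/7626)*(1/68973) = 7001/525988098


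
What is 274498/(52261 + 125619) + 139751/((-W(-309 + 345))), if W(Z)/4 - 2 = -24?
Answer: 3110382963/1956680 ≈ 1589.6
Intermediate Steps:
W(Z) = -88 (W(Z) = 8 + 4*(-24) = 8 - 96 = -88)
274498/(52261 + 125619) + 139751/((-W(-309 + 345))) = 274498/(52261 + 125619) + 139751/((-1*(-88))) = 274498/177880 + 139751/88 = 274498*(1/177880) + 139751*(1/88) = 137249/88940 + 139751/88 = 3110382963/1956680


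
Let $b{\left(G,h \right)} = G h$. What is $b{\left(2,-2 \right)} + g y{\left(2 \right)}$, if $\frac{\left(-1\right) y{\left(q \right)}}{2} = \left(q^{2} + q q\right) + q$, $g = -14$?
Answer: $276$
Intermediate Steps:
$y{\left(q \right)} = - 4 q^{2} - 2 q$ ($y{\left(q \right)} = - 2 \left(\left(q^{2} + q q\right) + q\right) = - 2 \left(\left(q^{2} + q^{2}\right) + q\right) = - 2 \left(2 q^{2} + q\right) = - 2 \left(q + 2 q^{2}\right) = - 4 q^{2} - 2 q$)
$b{\left(2,-2 \right)} + g y{\left(2 \right)} = 2 \left(-2\right) - 14 \left(\left(-2\right) 2 \left(1 + 2 \cdot 2\right)\right) = -4 - 14 \left(\left(-2\right) 2 \left(1 + 4\right)\right) = -4 - 14 \left(\left(-2\right) 2 \cdot 5\right) = -4 - -280 = -4 + 280 = 276$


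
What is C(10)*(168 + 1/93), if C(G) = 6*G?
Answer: 312500/31 ≈ 10081.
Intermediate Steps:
C(10)*(168 + 1/93) = (6*10)*(168 + 1/93) = 60*(168 + 1/93) = 60*(15625/93) = 312500/31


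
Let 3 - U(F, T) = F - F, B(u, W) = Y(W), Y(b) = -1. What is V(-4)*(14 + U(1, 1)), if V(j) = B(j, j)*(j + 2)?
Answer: 34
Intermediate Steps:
B(u, W) = -1
U(F, T) = 3 (U(F, T) = 3 - (F - F) = 3 - 1*0 = 3 + 0 = 3)
V(j) = -2 - j (V(j) = -(j + 2) = -(2 + j) = -2 - j)
V(-4)*(14 + U(1, 1)) = (-2 - 1*(-4))*(14 + 3) = (-2 + 4)*17 = 2*17 = 34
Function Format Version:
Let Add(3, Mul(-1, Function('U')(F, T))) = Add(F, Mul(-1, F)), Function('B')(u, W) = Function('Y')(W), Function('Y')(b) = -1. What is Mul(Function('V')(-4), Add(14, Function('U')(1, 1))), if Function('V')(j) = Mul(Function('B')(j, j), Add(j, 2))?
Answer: 34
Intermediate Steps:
Function('B')(u, W) = -1
Function('U')(F, T) = 3 (Function('U')(F, T) = Add(3, Mul(-1, Add(F, Mul(-1, F)))) = Add(3, Mul(-1, 0)) = Add(3, 0) = 3)
Function('V')(j) = Add(-2, Mul(-1, j)) (Function('V')(j) = Mul(-1, Add(j, 2)) = Mul(-1, Add(2, j)) = Add(-2, Mul(-1, j)))
Mul(Function('V')(-4), Add(14, Function('U')(1, 1))) = Mul(Add(-2, Mul(-1, -4)), Add(14, 3)) = Mul(Add(-2, 4), 17) = Mul(2, 17) = 34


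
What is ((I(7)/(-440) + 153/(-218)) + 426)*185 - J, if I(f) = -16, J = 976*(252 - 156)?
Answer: -35991851/2398 ≈ -15009.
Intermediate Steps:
J = 93696 (J = 976*96 = 93696)
((I(7)/(-440) + 153/(-218)) + 426)*185 - J = ((-16/(-440) + 153/(-218)) + 426)*185 - 1*93696 = ((-16*(-1/440) + 153*(-1/218)) + 426)*185 - 93696 = ((2/55 - 153/218) + 426)*185 - 93696 = (-7979/11990 + 426)*185 - 93696 = (5099761/11990)*185 - 93696 = 188691157/2398 - 93696 = -35991851/2398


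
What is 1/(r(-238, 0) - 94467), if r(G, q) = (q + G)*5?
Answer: -1/95657 ≈ -1.0454e-5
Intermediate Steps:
r(G, q) = 5*G + 5*q (r(G, q) = (G + q)*5 = 5*G + 5*q)
1/(r(-238, 0) - 94467) = 1/((5*(-238) + 5*0) - 94467) = 1/((-1190 + 0) - 94467) = 1/(-1190 - 94467) = 1/(-95657) = -1/95657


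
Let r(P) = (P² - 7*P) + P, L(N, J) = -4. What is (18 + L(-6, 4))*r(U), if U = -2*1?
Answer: 224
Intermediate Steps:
U = -2
r(P) = P² - 6*P
(18 + L(-6, 4))*r(U) = (18 - 4)*(-2*(-6 - 2)) = 14*(-2*(-8)) = 14*16 = 224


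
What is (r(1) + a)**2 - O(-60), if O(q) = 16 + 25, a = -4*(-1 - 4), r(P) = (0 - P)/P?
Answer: 320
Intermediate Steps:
r(P) = -1 (r(P) = (-P)/P = -1)
a = 20 (a = -4*(-5) = 20)
O(q) = 41
(r(1) + a)**2 - O(-60) = (-1 + 20)**2 - 1*41 = 19**2 - 41 = 361 - 41 = 320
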